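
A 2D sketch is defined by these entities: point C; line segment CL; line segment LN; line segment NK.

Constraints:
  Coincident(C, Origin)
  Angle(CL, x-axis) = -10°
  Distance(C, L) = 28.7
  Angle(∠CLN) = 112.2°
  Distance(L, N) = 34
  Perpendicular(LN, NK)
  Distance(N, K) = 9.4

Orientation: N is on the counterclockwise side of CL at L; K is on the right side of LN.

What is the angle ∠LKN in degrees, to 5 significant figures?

74.545°

C is at the origin; CL runs at -10.0° with length 28.7, so L = 28.7·(cos -10.0°, sin -10.0°) = (28.264, -4.9837). ∠CLN = 112.2°, so LN runs at -10.0° + (180° − 112.2°) = 57.800° from the x-axis; with |LN| = 34.0, N = L + 34.0·(cos 57.800°, sin 57.800°) = (46.382, 23.787). LN ⟂ NK; with |NK| = 9.4 on the right of LN, K = N + 9.4·(0.84619, -0.53288) = (54.336, 18.778). Then cos ∠LKN = KL·KN / (|KL||KN|), giving 74.545°.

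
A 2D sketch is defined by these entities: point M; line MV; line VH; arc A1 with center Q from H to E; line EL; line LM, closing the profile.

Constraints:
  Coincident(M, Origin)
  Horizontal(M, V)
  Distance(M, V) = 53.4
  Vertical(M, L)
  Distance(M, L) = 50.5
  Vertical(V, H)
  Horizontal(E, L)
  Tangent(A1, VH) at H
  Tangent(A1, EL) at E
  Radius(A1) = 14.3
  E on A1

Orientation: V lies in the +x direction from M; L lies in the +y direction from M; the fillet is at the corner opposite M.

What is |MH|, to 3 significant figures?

64.5

The virtual corner opposite M is at (53.4, 50.5). A1 meets VH tangentially, so QH is at right angles to VH and since A1 is tangent to EL there, QE ⟂ EL, with radius 14.3, so the center Q sits 14.3 in from both sides at Q = (39.1, 36.2). That places the tangent points at H = (53.4, 36.2) on VH and E = (39.1, 50.5) on EL. Then |MH| = |H − M| = 64.5.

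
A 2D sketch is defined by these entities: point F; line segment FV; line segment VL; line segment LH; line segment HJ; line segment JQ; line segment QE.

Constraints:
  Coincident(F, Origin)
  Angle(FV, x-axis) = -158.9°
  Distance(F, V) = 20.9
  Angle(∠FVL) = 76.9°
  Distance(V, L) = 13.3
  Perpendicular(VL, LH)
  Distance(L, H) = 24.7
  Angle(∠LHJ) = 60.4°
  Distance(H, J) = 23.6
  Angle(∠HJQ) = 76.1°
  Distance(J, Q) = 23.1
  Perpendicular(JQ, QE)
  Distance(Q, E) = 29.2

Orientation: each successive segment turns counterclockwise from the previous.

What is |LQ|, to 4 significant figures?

5.927

∠LHJ = 60.4° gives HJ at 153.8° from the x-axis; with |HJ| = 23.6, J = (-12.77, 5.779). ∠HJQ = 76.1° gives JQ at -102.3° from the x-axis; with |JQ| = 23.1, Q = (-17.69, -16.79). Then |LQ| = |Q − L| = 5.927.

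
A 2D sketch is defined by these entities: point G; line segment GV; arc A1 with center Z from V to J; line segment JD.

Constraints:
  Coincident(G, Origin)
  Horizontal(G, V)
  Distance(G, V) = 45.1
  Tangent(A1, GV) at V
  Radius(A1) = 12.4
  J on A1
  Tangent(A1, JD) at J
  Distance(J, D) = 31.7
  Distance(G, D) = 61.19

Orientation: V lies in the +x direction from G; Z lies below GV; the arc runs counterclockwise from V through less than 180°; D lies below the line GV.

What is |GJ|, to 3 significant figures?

36.4

Checks: |GV| = 45.10 ✓; |ZJ| = 12.40 ✓; ∠(ZJ, JD) = 90.00° ✓; |JD| = 31.70 ✓; |GD| = 61.19 ✓.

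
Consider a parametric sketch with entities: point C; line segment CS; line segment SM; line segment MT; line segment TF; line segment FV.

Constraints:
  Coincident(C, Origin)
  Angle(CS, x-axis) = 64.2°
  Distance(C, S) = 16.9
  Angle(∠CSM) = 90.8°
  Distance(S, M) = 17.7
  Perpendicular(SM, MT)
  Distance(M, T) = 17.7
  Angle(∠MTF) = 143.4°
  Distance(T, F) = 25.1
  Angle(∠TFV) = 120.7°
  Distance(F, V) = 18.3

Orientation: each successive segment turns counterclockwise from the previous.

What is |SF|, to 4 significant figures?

37.95

The perpendicularity gives MT at right angles to SM, so MT runs at -116.6°; with |MT| = 17.7, T = (-16.40, 7.314). ∠MTF = 143.4° gives TF at -80.00° from the x-axis; with |TF| = 25.1, F = (-12.04, -17.40). Then |SF| = |F − S| = 37.95.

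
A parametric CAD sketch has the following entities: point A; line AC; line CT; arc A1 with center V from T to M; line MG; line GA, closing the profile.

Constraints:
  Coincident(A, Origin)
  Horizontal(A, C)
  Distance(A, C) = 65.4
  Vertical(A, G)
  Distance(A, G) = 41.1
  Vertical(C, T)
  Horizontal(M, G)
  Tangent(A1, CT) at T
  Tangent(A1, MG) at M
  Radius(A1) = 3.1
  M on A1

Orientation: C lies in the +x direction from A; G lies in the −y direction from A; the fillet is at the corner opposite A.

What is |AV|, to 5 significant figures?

72.975

A is at the origin; A and C share the same y with |AC| = 65.4 and C on the +x side, so C = (65.400, 0.0000). A and G share the same x with |AG| = 41.1 and G on the −y side, so G = (0.0000, -41.100). The virtual corner opposite A is at (65.400, -41.100). Tangency of A1 to CT means the radius VT is perpendicular to CT and tangency of A1 to MG means the radius VM is perpendicular to MG, with radius 3.1, so the center V sits 3.1 in from both sides at V = (62.300, -38.000). Then |AV| = |V − A| = 72.975.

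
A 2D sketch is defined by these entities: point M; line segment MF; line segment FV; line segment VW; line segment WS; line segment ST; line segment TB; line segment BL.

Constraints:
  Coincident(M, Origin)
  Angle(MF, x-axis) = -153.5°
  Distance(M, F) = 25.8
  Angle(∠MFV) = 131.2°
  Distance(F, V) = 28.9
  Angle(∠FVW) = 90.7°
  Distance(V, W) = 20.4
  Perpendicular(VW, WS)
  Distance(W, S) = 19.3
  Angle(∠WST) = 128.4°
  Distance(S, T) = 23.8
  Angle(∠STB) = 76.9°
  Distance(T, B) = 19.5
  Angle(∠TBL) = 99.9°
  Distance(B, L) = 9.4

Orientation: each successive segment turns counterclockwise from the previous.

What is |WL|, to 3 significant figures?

22.2

∠STB = 76.9° gives TB at -131° from the x-axis; with |TB| = 19.5, B = (-32.4, -21.9). ∠TBL = 99.9° gives BL at -50.6° from the x-axis; with |BL| = 9.4, L = (-26.4, -29.1). Then |WL| = |L − W| = 22.2.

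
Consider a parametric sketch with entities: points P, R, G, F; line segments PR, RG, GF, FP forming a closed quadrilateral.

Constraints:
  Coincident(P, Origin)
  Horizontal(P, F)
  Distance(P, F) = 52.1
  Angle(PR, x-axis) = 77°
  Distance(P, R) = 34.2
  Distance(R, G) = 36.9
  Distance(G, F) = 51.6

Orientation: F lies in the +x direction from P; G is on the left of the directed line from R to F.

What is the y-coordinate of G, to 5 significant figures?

50.272

P is at the origin; P and F share the same y with |PF| = 52.1 and F in +x, so F = (52.1, 0). PR runs at 77.0° with |PR| = 34.2, so R = (7.6933, 33.323). G is determined by |RG| = 36.9 and |GF| = 51.6 together: it lies at the intersection of circle(R, 36.9) and circle(F, 51.6). With |RF| = 55.519, the foot of the radical line on RF is 16.044 from R and the perpendicular offset is √(36.9² − 16.044²) = 33.230. Taking the left-of-RF solution: G = (40.470, 50.272).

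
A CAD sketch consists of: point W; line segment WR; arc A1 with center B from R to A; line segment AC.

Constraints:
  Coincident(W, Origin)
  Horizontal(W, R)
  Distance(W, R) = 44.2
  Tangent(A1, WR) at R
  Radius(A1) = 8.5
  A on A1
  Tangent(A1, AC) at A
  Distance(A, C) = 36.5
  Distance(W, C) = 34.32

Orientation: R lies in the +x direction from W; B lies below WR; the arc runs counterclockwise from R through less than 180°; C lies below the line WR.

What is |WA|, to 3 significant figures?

37.8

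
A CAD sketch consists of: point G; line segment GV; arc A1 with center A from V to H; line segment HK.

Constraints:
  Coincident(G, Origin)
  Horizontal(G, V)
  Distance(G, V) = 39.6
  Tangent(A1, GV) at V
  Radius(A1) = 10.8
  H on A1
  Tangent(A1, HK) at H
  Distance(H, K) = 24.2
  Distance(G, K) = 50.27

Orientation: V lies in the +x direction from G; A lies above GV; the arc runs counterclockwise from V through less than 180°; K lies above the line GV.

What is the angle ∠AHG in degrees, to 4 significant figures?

16.16°

G is at the origin; GV is horizontal with |GV| = 39.6 and V on the +x side, so V = (39.60, 0.000). A1 meets GV tangentially, so AV is at right angles to GV, so A = V + (0, 10.8) = (39.60, 10.80). Since AH ⟂ HK (tangency), |AK| = √(10.8² + 24.2²) = 26.50 regardless of where H sits on A1. So K lies on both circle(G, 50.27) and circle(A, 26.50); the above-GV intersection is K = (34.29, 36.76). H is the foot of the tangent from K: H = (48.38, 17.09).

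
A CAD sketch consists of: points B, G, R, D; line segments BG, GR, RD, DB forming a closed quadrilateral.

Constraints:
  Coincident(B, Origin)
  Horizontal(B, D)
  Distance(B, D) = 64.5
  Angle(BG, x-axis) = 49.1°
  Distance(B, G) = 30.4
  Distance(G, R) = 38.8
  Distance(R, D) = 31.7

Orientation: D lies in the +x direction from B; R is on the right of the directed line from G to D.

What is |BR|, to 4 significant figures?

37.58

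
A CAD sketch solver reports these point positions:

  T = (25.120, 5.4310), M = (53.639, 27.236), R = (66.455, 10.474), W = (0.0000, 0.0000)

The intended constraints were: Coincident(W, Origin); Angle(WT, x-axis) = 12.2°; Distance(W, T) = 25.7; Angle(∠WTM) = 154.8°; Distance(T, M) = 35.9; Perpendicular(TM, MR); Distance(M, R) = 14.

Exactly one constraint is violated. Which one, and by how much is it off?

Distance(M, R) = 14 — off by 7.10.

W = (0.00, 0.00) ✓; WT at 12.20° ✓; |WT| = 25.70 ✓; ∠WTM = 154.8° ✓; |TM| = 35.90 ✓; ∠(TM, MR) = 90.00° ✓; |MR| = 21.10 ✗.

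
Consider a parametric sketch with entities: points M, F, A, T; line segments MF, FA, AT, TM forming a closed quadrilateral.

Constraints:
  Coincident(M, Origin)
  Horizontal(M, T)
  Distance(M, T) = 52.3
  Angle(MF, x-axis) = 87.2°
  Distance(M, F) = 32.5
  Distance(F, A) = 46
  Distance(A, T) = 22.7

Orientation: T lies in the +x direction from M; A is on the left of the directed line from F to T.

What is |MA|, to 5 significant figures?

51.277

M is at the origin; MT is horizontal with |MT| = 52.3 and T in +x, so T = (52.3, 0). MF runs at 87.2° with |MF| = 32.5, so F = (1.5876, 32.461). A is determined by |FA| = 46.0 and |AT| = 22.7 together: it lies at the intersection of circle(F, 46.0) and circle(T, 22.7). With |FT| = 60.212, the foot of the radical line on FT is 43.398 from F and the perpendicular offset is √(46.0² − 43.398²) = 15.251. Taking the left-of-FT solution: A = (46.361, 21.909).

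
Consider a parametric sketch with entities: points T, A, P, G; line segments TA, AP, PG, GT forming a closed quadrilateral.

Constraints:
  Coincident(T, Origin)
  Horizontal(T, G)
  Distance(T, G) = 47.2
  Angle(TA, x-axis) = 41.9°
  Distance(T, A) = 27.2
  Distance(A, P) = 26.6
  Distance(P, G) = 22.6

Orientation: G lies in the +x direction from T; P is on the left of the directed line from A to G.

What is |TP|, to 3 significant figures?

51.7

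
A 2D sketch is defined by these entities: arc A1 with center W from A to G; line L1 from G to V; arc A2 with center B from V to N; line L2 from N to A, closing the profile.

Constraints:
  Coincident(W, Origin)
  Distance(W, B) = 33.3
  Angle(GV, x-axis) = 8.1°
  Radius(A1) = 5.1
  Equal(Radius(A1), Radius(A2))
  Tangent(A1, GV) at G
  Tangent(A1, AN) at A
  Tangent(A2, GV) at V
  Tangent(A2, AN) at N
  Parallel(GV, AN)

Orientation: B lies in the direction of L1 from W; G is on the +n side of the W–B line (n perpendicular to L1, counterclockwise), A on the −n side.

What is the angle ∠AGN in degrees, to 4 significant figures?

72.97°

The slot axis is L1's direction at 8.1°, so u = (cos 8.1°, sin 8.1°) = (0.9900, 0.1409) and n = (−sin 8.1°, cos 8.1°) = (-0.1409, 0.9900). W is at the origin and B lies 33.3 along u from W, so B = 33.3·u = (32.97, 4.692). Tangency of A1 to both parallel lines with radius 5.1 puts G and A at W ± 5.1·n: G = (-0.7186, 5.049), A = (0.7186, -5.049). Equal radii place V and N the same way about B: V = B + 5.1·n = (32.25, 9.741), N = B − 5.1·n = (33.69, -0.3571). Then cos ∠AGN = GA·GN / (|GA||GN|), giving 72.97°.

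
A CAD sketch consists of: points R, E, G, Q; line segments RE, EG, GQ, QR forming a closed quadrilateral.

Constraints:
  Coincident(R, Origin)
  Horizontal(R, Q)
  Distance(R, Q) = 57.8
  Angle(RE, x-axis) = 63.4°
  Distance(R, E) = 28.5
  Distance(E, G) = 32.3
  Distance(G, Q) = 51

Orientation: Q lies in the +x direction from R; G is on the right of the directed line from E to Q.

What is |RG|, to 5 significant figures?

9.5852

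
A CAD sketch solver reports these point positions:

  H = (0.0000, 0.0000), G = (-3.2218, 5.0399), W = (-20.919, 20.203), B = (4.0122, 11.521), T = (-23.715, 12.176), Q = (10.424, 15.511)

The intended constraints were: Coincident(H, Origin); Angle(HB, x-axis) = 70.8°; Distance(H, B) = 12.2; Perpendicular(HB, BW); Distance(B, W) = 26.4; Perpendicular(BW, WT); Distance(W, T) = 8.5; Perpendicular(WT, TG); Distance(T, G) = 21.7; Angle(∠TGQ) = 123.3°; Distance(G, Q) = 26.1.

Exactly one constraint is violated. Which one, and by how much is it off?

Distance(G, Q) = 26.1 — off by 8.90.

H = (0.00, 0.00) ✓; HB at 70.80° ✓; |HB| = 12.20 ✓; ∠(HB, BW) = 90.00° ✓; |BW| = 26.40 ✓; ∠(BW, WT) = 90.00° ✓; |WT| = 8.500 ✓; ∠(WT, TG) = 90.01° ✓; |TG| = 21.70 ✓; ∠TGQ = 123.3° ✓; |GQ| = 17.20 ✗.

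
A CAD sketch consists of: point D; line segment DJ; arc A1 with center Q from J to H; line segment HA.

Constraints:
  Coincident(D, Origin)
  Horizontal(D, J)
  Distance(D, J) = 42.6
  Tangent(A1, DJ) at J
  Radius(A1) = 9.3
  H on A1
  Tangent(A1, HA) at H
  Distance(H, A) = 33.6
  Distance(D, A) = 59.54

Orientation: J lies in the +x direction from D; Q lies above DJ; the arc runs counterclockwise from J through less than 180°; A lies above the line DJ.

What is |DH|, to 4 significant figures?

52.84

D is at the origin; DJ is horizontal with |DJ| = 42.6 and J on the +x side, so J = (42.60, 0.000). Since A1 is tangent to DJ there, QJ ⟂ DJ, so Q = J + (0, 9.3) = (42.60, 9.300). Since QH ⟂ HA (tangency), |QA| = √(9.3² + 33.6²) = 34.86 regardless of where H sits on A1. So A lies on both circle(D, 59.54) and circle(Q, 34.86); the above-DJ intersection is A = (40.04, 44.07). H is the foot of the tangent from A: H = (51.36, 12.43).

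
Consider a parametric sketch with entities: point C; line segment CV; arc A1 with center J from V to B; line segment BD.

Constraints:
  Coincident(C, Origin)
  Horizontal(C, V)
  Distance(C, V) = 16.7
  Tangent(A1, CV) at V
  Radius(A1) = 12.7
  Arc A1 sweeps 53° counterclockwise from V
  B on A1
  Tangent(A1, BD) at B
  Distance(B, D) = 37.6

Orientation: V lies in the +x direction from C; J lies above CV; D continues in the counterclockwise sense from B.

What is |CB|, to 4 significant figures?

27.31

C is at the origin; CV is horizontal with |CV| = 16.7 and V on the +x side, so V = (16.70, 0.000). The tangent condition forces JV to be normal to CV, so J = V + (0, 12.7) = (16.70, 12.70). On A1, V sits at bearing -90° from J; a 53° counterclockwise sweep puts B at bearing -37°, so B = J + 12.7·(cos -37°, sin -37°) = (26.84, 5.057). Then |CB| = |B − C| = 27.31.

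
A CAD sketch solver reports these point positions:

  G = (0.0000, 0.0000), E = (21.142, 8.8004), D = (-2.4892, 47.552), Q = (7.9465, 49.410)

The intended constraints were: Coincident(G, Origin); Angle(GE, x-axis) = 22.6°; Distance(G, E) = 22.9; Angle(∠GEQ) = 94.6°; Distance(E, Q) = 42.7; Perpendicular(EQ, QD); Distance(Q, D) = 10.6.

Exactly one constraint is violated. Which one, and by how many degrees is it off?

Perpendicular(EQ, QD) — off by 7.91°.

G = (0.00, 0.00) ✓; GE at 22.60° ✓; |GE| = 22.90 ✓; ∠GEQ = 94.60° ✓; |EQ| = 42.70 ✓; ∠(EQ, QD) = 82.09° ✗; |QD| = 10.60 ✓.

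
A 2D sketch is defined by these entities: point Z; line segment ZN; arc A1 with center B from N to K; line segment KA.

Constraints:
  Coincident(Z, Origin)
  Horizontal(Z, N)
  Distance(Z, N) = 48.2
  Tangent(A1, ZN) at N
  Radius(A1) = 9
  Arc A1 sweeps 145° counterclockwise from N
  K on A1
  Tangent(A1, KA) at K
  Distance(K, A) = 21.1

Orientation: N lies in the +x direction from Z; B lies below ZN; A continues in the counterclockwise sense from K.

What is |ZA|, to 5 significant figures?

66.705

Z is at the origin; Z and N share the same y with |ZN| = 48.2 and N on the +x side, so N = (48.200, 0.0000). A1 meets ZN tangentially, so BN is at right angles to ZN, so B = N + (0, -9) = (48.200, -9.0000). On A1, N sits at bearing 90° from B; a 145° counterclockwise sweep puts K at bearing 235°, so K = B + 9.0·(cos 235°, sin 235°) = (43.038, -16.372). The tangent condition forces BK to be normal to KA, so KA runs along (−sin 235°, cos 235°); with |KA| = 21.1, A = (60.322, -28.475). Then |ZA| = |A − Z| = 66.705.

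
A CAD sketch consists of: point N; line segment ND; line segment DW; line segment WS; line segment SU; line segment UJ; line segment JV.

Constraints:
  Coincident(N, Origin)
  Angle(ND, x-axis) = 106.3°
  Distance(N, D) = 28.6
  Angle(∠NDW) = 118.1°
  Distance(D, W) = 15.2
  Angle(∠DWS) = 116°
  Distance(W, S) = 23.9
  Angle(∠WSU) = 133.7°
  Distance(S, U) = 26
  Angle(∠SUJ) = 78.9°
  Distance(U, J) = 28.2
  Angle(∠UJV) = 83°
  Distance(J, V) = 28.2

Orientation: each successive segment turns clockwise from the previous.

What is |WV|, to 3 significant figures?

10.4

∠SUJ = 78.9° gives UJ at -167° from the x-axis; with |UJ| = 28.2, J = (8.49, -0.00929). ∠UJV = 83.0° gives JV at 96.0° from the x-axis; with |JV| = 28.2, V = (5.54, 28.0). Then |WV| = |V − W| = 10.4.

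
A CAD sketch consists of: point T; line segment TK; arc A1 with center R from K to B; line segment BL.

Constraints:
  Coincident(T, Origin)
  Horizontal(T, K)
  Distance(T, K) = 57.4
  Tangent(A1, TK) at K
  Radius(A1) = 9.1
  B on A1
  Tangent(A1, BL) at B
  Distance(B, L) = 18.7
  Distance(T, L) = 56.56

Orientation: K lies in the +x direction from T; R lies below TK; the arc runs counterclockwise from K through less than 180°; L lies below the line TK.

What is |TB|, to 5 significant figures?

49.226

Checks: |RB| = 9.100 ✓; ∠(RB, BL) = 90.00° ✓; |BL| = 18.70 ✓; |TL| = 56.56 ✓.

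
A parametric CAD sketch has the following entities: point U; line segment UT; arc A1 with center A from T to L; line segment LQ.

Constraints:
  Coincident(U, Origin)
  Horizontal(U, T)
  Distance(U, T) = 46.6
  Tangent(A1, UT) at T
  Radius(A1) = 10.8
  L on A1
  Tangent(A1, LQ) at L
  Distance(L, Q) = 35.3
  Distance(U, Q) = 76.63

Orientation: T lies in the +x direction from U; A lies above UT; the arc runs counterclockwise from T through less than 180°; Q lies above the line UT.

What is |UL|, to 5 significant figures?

57.992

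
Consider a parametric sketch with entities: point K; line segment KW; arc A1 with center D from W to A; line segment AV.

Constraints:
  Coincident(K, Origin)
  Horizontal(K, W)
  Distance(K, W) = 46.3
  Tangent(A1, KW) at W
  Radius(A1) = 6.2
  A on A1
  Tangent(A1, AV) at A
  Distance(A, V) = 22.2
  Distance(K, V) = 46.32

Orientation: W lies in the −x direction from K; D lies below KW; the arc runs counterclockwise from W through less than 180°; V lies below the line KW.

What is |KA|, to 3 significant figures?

52.1

K is at the origin; KW is horizontal with |KW| = 46.3 and W on the −x side, so W = (-46.3, 0.00). Tangency of A1 to KW means the radius DW is perpendicular to KW, so D = W + (0, -6.2) = (-46.3, -6.20). Since DA ⟂ AV (tangency), |DV| = √(6.2² + 22.2²) = 23.0 regardless of where A sits on A1. So V lies on both circle(K, 46.32) and circle(D, 23.0); the below-KW intersection is V = (-37.3, -27.4). A is the foot of the tangent from V: A = (-51.2, -10.1).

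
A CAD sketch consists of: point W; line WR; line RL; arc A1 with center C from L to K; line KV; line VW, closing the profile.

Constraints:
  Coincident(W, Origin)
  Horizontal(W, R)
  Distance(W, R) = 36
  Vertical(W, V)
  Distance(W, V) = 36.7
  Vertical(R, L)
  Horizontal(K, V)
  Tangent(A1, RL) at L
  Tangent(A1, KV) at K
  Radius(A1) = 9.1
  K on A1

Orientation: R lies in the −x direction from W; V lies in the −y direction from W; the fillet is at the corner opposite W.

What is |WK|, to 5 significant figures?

45.503

W is at the origin; WR is horizontal with |WR| = 36.0 and R on the −x side, so R = (-36.000, 0.0000). WV is vertical with |WV| = 36.7 and V on the −y side, so V = (0.0000, -36.700). The virtual corner opposite W is at (-36.000, -36.700). Since A1 is tangent to RL there, CL ⟂ RL and A1 meets KV tangentially, so CK is at right angles to KV, with radius 9.1, so the center C sits 9.1 in from both sides at C = (-26.900, -27.600). That places the tangent points at L = (-36.000, -27.600) on RL and K = (-26.900, -36.700) on KV. Then |WK| = |K − W| = 45.503.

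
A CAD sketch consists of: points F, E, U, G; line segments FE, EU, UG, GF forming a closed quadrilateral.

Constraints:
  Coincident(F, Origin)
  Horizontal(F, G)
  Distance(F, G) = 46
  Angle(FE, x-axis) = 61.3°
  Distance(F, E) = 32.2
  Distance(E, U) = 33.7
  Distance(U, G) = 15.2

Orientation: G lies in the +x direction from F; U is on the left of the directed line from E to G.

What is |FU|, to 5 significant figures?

48.949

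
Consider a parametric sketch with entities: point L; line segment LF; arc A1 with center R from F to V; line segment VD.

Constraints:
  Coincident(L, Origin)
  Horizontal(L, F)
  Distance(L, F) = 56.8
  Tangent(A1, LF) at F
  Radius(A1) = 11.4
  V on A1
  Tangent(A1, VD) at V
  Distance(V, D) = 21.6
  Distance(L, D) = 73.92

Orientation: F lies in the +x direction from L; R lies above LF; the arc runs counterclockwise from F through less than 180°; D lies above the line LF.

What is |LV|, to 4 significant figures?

69.30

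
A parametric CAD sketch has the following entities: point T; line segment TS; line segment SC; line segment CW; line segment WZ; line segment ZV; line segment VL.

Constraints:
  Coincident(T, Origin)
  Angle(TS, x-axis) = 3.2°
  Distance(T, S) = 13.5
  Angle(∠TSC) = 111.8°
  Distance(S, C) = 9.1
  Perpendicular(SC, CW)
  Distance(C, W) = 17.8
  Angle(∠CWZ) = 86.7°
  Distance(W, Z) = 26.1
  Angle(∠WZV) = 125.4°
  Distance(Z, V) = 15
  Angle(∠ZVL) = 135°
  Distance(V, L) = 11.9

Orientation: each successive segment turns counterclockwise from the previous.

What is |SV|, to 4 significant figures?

25.18

T is at the origin; TS runs at 3.2° with length 13.5, so S = (13.48, 0.7536). ∠TSC = 111.8° gives SC at 71.40° from the x-axis; with |SC| = 9.1, C = (16.38, 9.378). The perpendicularity gives CW at right angles to SC, so CW runs at 161.4°; with |CW| = 17.8, W = (-0.4888, 15.06). ∠CWZ = 86.7° gives WZ at -105.3° from the x-axis; with |WZ| = 26.1, Z = (-7.376, -10.12). ∠WZV = 125.4° gives ZV at -50.70° from the x-axis; with |ZV| = 15.0, V = (2.125, -21.73). Then |SV| = |V − S| = 25.18.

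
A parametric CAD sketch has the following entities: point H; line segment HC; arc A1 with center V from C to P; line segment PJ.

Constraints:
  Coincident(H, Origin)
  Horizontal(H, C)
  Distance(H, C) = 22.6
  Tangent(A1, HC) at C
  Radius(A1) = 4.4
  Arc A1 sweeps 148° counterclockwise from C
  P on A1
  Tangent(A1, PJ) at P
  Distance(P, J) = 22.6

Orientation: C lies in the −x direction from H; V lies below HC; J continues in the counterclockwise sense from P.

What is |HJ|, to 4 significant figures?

20.92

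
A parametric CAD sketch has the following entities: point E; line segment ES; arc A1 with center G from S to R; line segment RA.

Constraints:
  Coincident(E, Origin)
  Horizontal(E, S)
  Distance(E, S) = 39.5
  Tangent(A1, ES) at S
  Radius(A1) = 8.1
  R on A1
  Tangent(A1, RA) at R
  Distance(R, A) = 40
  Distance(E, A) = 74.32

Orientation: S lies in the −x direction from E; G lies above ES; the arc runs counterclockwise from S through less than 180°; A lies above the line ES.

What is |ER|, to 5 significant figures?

36.179

Checks: ∠(GS, SE) = 90.00° ✓; |GS| = 8.100 ✓; |GR| = 8.100 ✓; ∠(GR, RA) = 90.00° ✓; |RA| = 40.00 ✓; |EA| = 74.32 ✓.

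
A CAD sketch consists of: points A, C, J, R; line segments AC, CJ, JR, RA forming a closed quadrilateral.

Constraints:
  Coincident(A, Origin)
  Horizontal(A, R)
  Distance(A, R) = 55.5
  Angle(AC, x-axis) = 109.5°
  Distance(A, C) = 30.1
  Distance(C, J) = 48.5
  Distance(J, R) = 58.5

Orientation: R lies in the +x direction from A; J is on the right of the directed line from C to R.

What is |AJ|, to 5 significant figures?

19.036

A is at the origin; A and R share the same y with |AR| = 55.5 and R in +x, so R = (55.5, 0). AC runs at 109.5° with |AC| = 30.1, so C = (-10.048, 28.374). J is determined by |CJ| = 48.5 and |JR| = 58.5 together: it lies at the intersection of circle(C, 48.5) and circle(R, 58.5). With |CR| = 71.425, the foot of the radical line on CR is 28.222 from C and the perpendicular offset is √(48.5² − 28.222²) = 39.443. Taking the right-of-CR solution: J = (0.18350, -19.035).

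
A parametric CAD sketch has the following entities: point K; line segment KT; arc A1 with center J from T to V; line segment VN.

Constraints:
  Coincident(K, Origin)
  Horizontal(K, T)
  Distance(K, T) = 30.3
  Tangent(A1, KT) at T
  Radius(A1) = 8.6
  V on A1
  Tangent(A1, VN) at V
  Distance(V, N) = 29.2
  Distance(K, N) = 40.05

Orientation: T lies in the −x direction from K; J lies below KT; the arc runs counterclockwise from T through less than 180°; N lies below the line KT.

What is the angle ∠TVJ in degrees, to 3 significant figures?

24.1°

K is at the origin; K and T share the same y with |KT| = 30.3 and T on the −x side, so T = (-30.3, 0.00). The tangent condition forces JT to be normal to KT, so J = T + (0, -8.6) = (-30.3, -8.60). Since JV ⟂ VN (tangency), |JN| = √(8.6² + 29.2²) = 30.4 regardless of where V sits on A1. So N lies on both circle(K, 40.05) and circle(J, 30.4); the below-KT intersection is N = (-17.3, -36.1). V is the foot of the tangent from N: V = (-36.7, -14.3).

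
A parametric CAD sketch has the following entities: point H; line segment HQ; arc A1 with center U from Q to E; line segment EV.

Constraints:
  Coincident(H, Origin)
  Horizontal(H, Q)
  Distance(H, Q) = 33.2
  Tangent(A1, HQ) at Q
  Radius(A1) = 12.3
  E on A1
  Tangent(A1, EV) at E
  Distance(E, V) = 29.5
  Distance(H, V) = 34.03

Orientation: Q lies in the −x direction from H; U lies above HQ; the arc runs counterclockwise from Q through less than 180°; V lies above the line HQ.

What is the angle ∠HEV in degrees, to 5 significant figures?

79.392°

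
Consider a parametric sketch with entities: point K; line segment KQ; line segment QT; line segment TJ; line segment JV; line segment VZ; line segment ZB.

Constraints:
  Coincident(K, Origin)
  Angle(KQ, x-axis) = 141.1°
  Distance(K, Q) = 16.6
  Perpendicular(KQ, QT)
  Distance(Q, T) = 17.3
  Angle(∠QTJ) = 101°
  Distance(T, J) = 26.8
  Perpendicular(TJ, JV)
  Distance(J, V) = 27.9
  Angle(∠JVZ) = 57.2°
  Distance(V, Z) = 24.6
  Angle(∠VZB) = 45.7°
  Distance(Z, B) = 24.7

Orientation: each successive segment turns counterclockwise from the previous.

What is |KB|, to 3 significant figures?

20.5

K is at the origin; KQ runs at 141.1° with length 16.6, so Q = (-12.9, 10.4). KQ is perpendicular to QT, so QT runs at -129°; with |QT| = 17.3, T = (-23.8, -3.04). ∠QTJ = 101.0° gives TJ at -49.9° from the x-axis; with |TJ| = 26.8, J = (-6.52, -23.5). The perpendicularity gives JV at right angles to TJ, so JV runs at 40.1°; with |JV| = 27.9, V = (14.8, -5.57). ∠JVZ = 57.2° gives VZ at 163° from the x-axis; with |VZ| = 24.6, Z = (-8.69, 1.67). ∠VZB = 45.7° gives ZB at -62.8° from the x-axis; with |ZB| = 24.7, B = (2.60, -20.3). Then |KB| = |B − K| = 20.5.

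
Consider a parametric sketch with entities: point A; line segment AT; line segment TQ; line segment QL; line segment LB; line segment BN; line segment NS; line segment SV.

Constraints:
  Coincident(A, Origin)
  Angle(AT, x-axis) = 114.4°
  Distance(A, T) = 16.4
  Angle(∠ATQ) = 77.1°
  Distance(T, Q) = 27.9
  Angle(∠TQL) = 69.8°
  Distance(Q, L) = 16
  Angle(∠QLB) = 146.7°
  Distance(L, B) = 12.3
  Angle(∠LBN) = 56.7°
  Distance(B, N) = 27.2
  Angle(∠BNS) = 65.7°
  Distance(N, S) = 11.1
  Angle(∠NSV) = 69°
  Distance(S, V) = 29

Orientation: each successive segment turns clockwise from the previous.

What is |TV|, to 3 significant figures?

20.8

∠BNS = 65.7° gives NS at -9.60° from the x-axis; with |NS| = 11.1, S = (14.0, 20.0). ∠NSV = 69.0° gives SV at -121° from the x-axis; with |SV| = 29.0, V = (-0.805, -4.96). Then |TV| = |V − T| = 20.8.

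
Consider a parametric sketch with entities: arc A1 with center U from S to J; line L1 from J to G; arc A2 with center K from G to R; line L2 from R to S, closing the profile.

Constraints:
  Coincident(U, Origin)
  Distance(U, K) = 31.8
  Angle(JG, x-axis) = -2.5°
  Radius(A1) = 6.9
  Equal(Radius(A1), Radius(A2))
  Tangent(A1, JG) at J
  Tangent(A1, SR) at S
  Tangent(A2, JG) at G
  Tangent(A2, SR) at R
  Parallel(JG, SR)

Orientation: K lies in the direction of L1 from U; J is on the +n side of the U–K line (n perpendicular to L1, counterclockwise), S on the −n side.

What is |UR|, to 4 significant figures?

32.54

The slot axis is L1's direction at -2.5°, so u = (cos -2.5°, sin -2.5°) = (0.9990, -0.04362) and n = (−sin -2.5°, cos -2.5°) = (0.04362, 0.9990). U is at the origin and K lies 31.8 along u from U, so K = 31.8·u = (31.77, -1.387). Tangency of A1 to both parallel lines with radius 6.9 puts J and S at U ± 6.9·n: J = (0.3010, 6.893), S = (-0.3010, -6.893). Equal radii place G and R the same way about K: G = K + 6.9·n = (32.07, 5.506), R = K − 6.9·n = (31.47, -8.281). Then |UR| = |R − U| = 32.54.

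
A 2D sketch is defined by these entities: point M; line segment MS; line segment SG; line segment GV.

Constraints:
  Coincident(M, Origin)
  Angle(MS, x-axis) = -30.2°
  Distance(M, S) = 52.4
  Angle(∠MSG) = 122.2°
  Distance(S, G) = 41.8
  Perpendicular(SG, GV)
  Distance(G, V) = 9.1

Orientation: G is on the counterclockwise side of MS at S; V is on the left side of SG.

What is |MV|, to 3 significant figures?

78.1

M is at the origin; MS runs at -30.2° with length 52.4, so S = 52.4·(cos -30.2°, sin -30.2°) = (45.3, -26.4). ∠MSG = 122.2°, so SG runs at -30.2° + (180° − 122.2°) = 27.6° from the x-axis; with |SG| = 41.8, G = S + 41.8·(cos 27.6°, sin 27.6°) = (82.3, -6.99). The perpendicularity gives GV at right angles to SG; with |GV| = 9.1 on the left of SG, V = G + 9.1·(-0.463, 0.886) = (78.1, 1.07). Then |MV| = |V − M| = 78.1.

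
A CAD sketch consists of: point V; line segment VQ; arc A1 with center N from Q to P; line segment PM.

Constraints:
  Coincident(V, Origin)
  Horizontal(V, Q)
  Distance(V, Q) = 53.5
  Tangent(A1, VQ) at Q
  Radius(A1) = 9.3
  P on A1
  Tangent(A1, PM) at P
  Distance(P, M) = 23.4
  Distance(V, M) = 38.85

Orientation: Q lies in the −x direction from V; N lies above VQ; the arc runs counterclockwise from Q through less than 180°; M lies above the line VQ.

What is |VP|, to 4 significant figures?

46.26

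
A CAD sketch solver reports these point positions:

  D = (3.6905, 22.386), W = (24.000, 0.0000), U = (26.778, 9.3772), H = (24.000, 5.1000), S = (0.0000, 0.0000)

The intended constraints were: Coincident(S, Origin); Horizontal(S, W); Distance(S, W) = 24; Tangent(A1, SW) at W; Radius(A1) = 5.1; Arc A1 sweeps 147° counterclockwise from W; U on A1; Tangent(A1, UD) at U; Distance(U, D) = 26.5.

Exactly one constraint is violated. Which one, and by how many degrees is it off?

Tangent(A1, UD) at U — off by 3.60°.

S = (0.00, 0.00) ✓; S.y = 0.00, W.y = 0.00 ✓; |SW| = 24.00 ✓; ∠(HW, WS) = 90.00° ✓; |HW| = 5.100 ✓; bearing(H→U) − bearing(H→W) = 147.0° ✓; |HU| = 5.100 ✓; ∠(HU, UD) = 86.40° ✗; |UD| = 26.50 ✓.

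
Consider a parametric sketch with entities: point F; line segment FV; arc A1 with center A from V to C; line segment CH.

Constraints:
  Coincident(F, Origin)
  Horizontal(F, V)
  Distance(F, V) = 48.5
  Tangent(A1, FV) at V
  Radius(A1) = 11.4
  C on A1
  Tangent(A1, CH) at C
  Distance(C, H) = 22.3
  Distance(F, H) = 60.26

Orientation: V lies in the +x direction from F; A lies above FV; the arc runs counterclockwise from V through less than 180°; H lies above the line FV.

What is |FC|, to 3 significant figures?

60.9

Checks: F = (0.00, 0.00) ✓; F.y = 0.00, V.y = 0.00 ✓; |AC| = 11.40 ✓; ∠(AC, CH) = 90.00° ✓; |CH| = 22.30 ✓; |FH| = 60.26 ✓.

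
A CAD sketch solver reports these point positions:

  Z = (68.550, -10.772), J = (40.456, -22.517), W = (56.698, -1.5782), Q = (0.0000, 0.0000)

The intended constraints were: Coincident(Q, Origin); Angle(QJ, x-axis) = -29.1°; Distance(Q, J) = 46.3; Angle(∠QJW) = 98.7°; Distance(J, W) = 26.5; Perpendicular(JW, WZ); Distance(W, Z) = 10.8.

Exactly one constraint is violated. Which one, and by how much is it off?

Distance(W, Z) = 10.8 — off by 4.20.

Q = (0.00, 0.00) ✓; QJ at -29.10° ✓; |QJ| = 46.30 ✓; ∠QJW = 98.70° ✓; |JW| = 26.50 ✓; ∠(JW, WZ) = 90.00° ✓; |WZ| = 15.00 ✗.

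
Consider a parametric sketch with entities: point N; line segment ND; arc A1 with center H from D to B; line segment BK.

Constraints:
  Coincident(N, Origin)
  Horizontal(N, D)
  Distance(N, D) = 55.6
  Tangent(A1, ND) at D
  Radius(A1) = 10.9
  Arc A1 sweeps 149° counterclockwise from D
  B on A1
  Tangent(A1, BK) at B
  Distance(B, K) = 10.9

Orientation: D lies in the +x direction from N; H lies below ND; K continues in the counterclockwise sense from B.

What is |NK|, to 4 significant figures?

64.72

On A1, D sits at bearing 90° from H; a 149° counterclockwise sweep puts B at bearing 239°, so B = H + 10.9·(cos 239°, sin 239°) = (49.99, -20.24). Since A1 is tangent to BK there, HB ⟂ BK, so BK runs along (−sin 239°, cos 239°); with |BK| = 10.9, K = (59.33, -25.86). Then |NK| = |K − N| = 64.72.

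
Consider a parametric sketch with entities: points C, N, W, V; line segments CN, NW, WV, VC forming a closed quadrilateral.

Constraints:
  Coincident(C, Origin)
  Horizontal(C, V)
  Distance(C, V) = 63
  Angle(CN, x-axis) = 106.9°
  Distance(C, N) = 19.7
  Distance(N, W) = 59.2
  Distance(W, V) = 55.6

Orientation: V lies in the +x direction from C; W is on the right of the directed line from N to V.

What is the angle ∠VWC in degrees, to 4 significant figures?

80.80°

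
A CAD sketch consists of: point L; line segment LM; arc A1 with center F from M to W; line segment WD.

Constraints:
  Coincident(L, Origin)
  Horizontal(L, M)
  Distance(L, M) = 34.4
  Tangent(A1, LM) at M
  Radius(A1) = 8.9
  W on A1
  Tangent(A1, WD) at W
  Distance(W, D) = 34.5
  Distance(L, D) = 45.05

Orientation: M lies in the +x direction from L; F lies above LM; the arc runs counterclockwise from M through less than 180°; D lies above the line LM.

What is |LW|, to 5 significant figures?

43.711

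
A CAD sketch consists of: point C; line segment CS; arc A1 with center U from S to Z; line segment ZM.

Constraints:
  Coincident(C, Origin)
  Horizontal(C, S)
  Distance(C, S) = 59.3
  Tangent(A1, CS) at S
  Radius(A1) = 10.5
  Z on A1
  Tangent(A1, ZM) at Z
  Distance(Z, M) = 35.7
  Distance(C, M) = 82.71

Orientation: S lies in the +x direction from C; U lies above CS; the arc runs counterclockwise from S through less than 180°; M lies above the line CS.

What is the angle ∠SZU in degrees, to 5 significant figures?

43.830°

Checks: |UZ| = 10.50 ✓; ∠(UZ, ZM) = 90.00° ✓; |ZM| = 35.70 ✓; |CM| = 82.71 ✓.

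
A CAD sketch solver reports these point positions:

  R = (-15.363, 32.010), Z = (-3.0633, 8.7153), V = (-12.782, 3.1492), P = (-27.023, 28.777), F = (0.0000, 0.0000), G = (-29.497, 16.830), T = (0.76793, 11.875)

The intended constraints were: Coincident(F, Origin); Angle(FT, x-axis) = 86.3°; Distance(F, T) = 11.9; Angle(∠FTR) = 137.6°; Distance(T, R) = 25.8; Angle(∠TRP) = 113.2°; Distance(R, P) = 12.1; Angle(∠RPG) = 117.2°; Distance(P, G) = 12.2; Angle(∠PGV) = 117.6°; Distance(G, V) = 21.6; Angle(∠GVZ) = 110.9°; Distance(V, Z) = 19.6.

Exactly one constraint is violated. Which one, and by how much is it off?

Distance(V, Z) = 19.6 — off by 8.40.

F = (0.00, 0.00) ✓; FT at 86.30° ✓; |FT| = 11.90 ✓; ∠FTR = 137.6° ✓; |TR| = 25.80 ✓; ∠TRP = 113.2° ✓; |RP| = 12.10 ✓; ∠RPG = 117.2° ✓; |PG| = 12.20 ✓; ∠PGV = 117.6° ✓; |GV| = 21.60 ✓; ∠GVZ = 110.9° ✓; |VZ| = 11.20 ✗.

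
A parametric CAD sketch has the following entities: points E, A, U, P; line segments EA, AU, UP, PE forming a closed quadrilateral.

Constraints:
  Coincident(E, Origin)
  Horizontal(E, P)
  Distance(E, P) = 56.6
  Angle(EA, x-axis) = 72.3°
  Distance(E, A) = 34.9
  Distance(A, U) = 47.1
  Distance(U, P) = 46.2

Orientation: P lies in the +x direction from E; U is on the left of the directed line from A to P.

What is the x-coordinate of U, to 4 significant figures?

55.90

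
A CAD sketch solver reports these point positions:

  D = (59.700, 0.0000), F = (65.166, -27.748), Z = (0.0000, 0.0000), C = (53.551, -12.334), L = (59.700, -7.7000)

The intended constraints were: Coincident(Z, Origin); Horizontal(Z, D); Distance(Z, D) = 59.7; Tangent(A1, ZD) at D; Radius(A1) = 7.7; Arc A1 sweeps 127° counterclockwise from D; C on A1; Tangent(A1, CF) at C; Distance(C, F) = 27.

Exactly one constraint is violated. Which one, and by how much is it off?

Distance(C, F) = 27 — off by 7.70.

Z = (0.00, 0.00) ✓; Z.y = 0.00, D.y = 0.00 ✓; |ZD| = 59.70 ✓; ∠(LD, DZ) = 90.00° ✓; |LD| = 7.700 ✓; bearing(L→C) − bearing(L→D) = 127.0° ✓; |LC| = 7.700 ✓; ∠(LC, CF) = 90.00° ✓; |CF| = 19.30 ✗.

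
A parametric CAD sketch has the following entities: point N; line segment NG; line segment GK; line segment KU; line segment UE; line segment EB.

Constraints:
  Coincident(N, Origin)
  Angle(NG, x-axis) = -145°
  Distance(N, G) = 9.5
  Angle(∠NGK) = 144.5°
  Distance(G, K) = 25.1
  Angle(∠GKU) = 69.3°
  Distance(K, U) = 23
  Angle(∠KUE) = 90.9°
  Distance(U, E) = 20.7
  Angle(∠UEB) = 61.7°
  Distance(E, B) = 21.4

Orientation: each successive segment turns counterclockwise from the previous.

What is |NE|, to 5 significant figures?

10.397

N is at the origin; NG runs at -145.0° with length 9.5, so G = (-7.7819, -5.4490). ∠NGK = 144.5° gives GK at -109.50° from the x-axis; with |GK| = 25.1, K = (-16.160, -29.109). ∠GKU = 69.3° gives KU at 1.2000° from the x-axis; with |KU| = 23.0, U = (6.8345, -28.628). ∠KUE = 90.9° gives UE at 90.300° from the x-axis; with |UE| = 20.7, E = (6.7261, -7.9279). Then |NE| = |E − N| = 10.397.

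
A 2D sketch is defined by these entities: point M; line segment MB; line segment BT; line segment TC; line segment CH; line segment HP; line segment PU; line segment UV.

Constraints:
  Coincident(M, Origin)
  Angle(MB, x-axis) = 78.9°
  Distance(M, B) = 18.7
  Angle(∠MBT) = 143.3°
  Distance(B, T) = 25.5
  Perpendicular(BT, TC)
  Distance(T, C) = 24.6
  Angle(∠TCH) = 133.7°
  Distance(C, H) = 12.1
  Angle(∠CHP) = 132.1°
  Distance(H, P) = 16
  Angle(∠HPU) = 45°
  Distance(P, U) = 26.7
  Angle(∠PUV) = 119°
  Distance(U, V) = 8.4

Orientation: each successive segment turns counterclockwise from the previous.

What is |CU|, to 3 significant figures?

11.2

M is at the origin; MB runs at 78.9° with length 18.7, so B = (3.60, 18.4). ∠MBT = 143.3° gives BT at 116° from the x-axis; with |BT| = 25.5, T = (-7.42, 41.3). BT is perpendicular to TC, so TC runs at -154°; with |TC| = 24.6, C = (-29.6, 30.7). ∠TCH = 133.7° gives CH at -108° from the x-axis; with |CH| = 12.1, H = (-33.4, 19.2). ∠CHP = 132.1° gives HP at -60.2° from the x-axis; with |HP| = 16.0, P = (-25.4, 5.33). ∠HPU = 45.0° gives PU at 74.8° from the x-axis; with |PU| = 26.7, U = (-18.4, 31.1). Then |CU| = |U − C| = 11.2.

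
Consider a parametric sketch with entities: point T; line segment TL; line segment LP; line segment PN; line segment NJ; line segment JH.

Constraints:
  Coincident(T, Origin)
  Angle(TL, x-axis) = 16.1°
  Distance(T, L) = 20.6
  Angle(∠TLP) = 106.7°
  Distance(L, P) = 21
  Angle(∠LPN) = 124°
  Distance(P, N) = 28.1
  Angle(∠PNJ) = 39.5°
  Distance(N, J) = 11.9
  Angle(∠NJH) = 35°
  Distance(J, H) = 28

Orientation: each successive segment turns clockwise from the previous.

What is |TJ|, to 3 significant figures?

31.2

∠LPN = 124.0° gives PN at -113° from the x-axis; with |PN| = 28.1, N = (20.1, -37.8). ∠PNJ = 39.5° gives NJ at 106° from the x-axis; with |NJ| = 11.9, J = (16.8, -26.3). Then |TJ| = |J − T| = 31.2.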